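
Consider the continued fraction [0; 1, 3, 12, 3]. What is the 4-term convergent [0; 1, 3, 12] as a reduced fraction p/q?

37/49

Collapse the nested fraction from the inside out:
Start with 12.
3 + 1/(12/1) = 3 + 1/12 = 37/12
1 + 1/(37/12) = 1 + 12/37 = 49/37
0 + 1/(49/37) = 0 + 37/49 = 37/49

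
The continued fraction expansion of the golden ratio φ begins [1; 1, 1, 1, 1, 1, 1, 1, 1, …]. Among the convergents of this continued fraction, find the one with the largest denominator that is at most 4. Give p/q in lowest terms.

5/3

List convergents until the denominator exceeds the bound:
a_0 = 1: 1/1  (≤ bound)
a_1 = 1: 2/1  (≤ bound)
a_2 = 1: 3/2  (≤ bound)
a_3 = 1: 5/3  (≤ bound)
a_4 = 1: 8/5  (> 4, stop)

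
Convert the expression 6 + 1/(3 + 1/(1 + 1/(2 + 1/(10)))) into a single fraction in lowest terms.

715/114

Starting at the tail and folding back:
Start with 10.
2 + 1/(10/1) = 2 + 1/10 = 21/10
1 + 1/(21/10) = 1 + 10/21 = 31/21
3 + 1/(31/21) = 3 + 21/31 = 114/31
6 + 1/(114/31) = 6 + 31/114 = 715/114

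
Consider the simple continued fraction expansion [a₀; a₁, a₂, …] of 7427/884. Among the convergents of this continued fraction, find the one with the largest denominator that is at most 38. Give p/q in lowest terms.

List convergents until the denominator exceeds the bound:
a_0 = 8: 8/1  (≤ bound)
a_1 = 2: 17/2  (≤ bound)
a_2 = 2: 42/5  (≤ bound)
a_3 = 24: 1025/122  (> 38, stop)

42/5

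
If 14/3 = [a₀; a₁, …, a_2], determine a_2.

2

⌊14/3⌋ = 4, remainder 2
⌊3/2⌋ = 1, remainder 1
⌊2/1⌋ = 2, remainder 0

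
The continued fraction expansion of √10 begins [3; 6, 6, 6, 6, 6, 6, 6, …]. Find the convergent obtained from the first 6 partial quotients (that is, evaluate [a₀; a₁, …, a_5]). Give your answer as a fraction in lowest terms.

27379/8658

a_0 = 3: 3/1
a_1 = 6: 19/6
a_2 = 6: 117/37
a_3 = 6: 721/228
a_4 = 6: 4443/1405
a_5 = 6: 27379/8658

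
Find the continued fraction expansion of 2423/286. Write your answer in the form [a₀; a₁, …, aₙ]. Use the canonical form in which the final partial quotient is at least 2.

[8; 2, 8, 2, 3, 2]

2423 = 8·286 + 135, so a_0 = 8
286 = 2·135 + 16, so a_1 = 2
135 = 8·16 + 7, so a_2 = 8
16 = 2·7 + 2, so a_3 = 2
7 = 3·2 + 1, so a_4 = 3
2 = 2·1 + 0, so a_5 = 2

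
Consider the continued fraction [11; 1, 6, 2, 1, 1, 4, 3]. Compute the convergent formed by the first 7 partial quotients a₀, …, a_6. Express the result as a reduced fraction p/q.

2017/170

a_0 = 11: 11/1
a_1 = 1: 12/1
a_2 = 6: 83/7
a_3 = 2: 178/15
a_4 = 1: 261/22
a_5 = 1: 439/37
a_6 = 4: 2017/170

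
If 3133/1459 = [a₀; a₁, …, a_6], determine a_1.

⌊3133/1459⌋ = 2, remainder 215
⌊1459/215⌋ = 6, remainder 169

6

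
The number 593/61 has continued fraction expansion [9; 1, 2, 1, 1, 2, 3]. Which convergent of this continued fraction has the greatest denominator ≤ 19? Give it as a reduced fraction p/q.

175/18

a_0 = 9: 9/1  (≤ bound)
a_1 = 1: 10/1  (≤ bound)
a_2 = 2: 29/3  (≤ bound)
a_3 = 1: 39/4  (≤ bound)
a_4 = 1: 68/7  (≤ bound)
a_5 = 2: 175/18  (≤ bound)
a_6 = 3: 593/61  (> 19, stop)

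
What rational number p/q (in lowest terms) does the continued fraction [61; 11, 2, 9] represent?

Start with 9.
2 + 1/(9/1) = 2 + 1/9 = 19/9
11 + 1/(19/9) = 11 + 9/19 = 218/19
61 + 1/(218/19) = 61 + 19/218 = 13317/218

13317/218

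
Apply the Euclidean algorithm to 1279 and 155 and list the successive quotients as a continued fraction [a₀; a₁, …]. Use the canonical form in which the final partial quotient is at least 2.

1279 ÷ 155 → quotient 8, remainder 39
155 ÷ 39 → quotient 3, remainder 38
39 ÷ 38 → quotient 1, remainder 1
38 ÷ 1 → quotient 38, remainder 0

[8; 3, 1, 38]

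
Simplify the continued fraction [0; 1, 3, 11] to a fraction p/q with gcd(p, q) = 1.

Start with 11.
3 + 1/(11/1) = 3 + 1/11 = 34/11
1 + 1/(34/11) = 1 + 11/34 = 45/34
0 + 1/(45/34) = 0 + 34/45 = 34/45

34/45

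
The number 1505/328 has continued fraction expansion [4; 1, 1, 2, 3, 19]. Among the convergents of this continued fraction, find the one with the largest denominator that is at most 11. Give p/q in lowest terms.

23/5

a_0 = 4: 4/1  (≤ bound)
a_1 = 1: 5/1  (≤ bound)
a_2 = 1: 9/2  (≤ bound)
a_3 = 2: 23/5  (≤ bound)
a_4 = 3: 78/17  (> 11, stop)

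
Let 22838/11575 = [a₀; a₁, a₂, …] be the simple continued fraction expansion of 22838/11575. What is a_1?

1

Apply division with remainder until the remainder is 0:
22838 = 1·11575 + 11263, so a_0 = 1
11575 = 1·11263 + 312, so a_1 = 1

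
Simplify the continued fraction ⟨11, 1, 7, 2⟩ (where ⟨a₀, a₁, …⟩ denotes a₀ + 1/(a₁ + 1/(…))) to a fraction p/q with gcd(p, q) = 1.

202/17

Compute successive convergents:
a_0 = 11: 11/1
a_1 = 1: 12/1
a_2 = 7: 95/8
a_3 = 2: 202/17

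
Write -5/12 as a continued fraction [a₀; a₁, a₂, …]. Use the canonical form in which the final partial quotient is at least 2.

-5 ÷ 12 → quotient -1, remainder 7
12 ÷ 7 → quotient 1, remainder 5
7 ÷ 5 → quotient 1, remainder 2
5 ÷ 2 → quotient 2, remainder 1
2 ÷ 1 → quotient 2, remainder 0

[-1; 1, 1, 2, 2]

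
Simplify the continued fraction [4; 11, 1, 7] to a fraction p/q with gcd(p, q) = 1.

a_0 = 4: 4/1
a_1 = 11: 45/11
a_2 = 1: 49/12
a_3 = 7: 388/95

388/95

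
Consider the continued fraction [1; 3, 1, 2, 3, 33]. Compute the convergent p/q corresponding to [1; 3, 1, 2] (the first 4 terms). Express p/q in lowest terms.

a_0 = 1: 1/1
a_1 = 3: 4/3
a_2 = 1: 5/4
a_3 = 2: 14/11

14/11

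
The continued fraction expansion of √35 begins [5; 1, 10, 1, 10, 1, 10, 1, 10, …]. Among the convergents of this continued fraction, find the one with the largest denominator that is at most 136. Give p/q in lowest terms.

775/131

List convergents until the denominator exceeds the bound:
a_0 = 5: 5/1  (≤ bound)
a_1 = 1: 6/1  (≤ bound)
a_2 = 10: 65/11  (≤ bound)
a_3 = 1: 71/12  (≤ bound)
a_4 = 10: 775/131  (≤ bound)
a_5 = 1: 846/143  (> 136, stop)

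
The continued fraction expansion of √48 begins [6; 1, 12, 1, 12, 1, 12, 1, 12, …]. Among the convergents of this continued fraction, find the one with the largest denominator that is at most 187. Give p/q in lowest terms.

1254/181

a_0 = 6: 6/1  (≤ bound)
a_1 = 1: 7/1  (≤ bound)
a_2 = 12: 90/13  (≤ bound)
a_3 = 1: 97/14  (≤ bound)
a_4 = 12: 1254/181  (≤ bound)
a_5 = 1: 1351/195  (> 187, stop)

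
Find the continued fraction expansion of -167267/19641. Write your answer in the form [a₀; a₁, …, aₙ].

[-9; 2, 14, 1, 11, 53]

-167267 = -9·19641 + 9502, so a_0 = -9
19641 = 2·9502 + 637, so a_1 = 2
9502 = 14·637 + 584, so a_2 = 14
637 = 1·584 + 53, so a_3 = 1
584 = 11·53 + 1, so a_4 = 11
53 = 53·1 + 0, so a_5 = 53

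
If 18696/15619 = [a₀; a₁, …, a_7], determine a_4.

1

18696 ÷ 15619 → quotient 1, remainder 3077
15619 ÷ 3077 → quotient 5, remainder 234
3077 ÷ 234 → quotient 13, remainder 35
234 ÷ 35 → quotient 6, remainder 24
35 ÷ 24 → quotient 1, remainder 11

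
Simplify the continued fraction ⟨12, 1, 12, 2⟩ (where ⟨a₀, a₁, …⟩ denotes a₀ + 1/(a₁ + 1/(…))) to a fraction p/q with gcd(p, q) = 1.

349/27

a_0 = 12: 12/1
a_1 = 1: 13/1
a_2 = 12: 168/13
a_3 = 2: 349/27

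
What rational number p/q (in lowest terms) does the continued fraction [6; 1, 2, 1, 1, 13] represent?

Work from the innermost term outward:
Start with 13.
1 + 1/(13/1) = 1 + 1/13 = 14/13
1 + 1/(14/13) = 1 + 13/14 = 27/14
2 + 1/(27/14) = 2 + 14/27 = 68/27
1 + 1/(68/27) = 1 + 27/68 = 95/68
6 + 1/(95/68) = 6 + 68/95 = 638/95

638/95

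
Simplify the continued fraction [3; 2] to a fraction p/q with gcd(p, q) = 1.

Collapse the nested fraction from the inside out:
Start with 2.
3 + 1/(2/1) = 3 + 1/2 = 7/2

7/2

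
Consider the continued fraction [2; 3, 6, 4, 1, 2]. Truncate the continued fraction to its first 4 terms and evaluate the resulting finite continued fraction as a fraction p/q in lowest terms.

a_0 = 2: 2/1
a_1 = 3: 7/3
a_2 = 6: 44/19
a_3 = 4: 183/79

183/79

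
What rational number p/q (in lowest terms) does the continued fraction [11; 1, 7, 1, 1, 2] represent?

511/43

a_0 = 11: 11/1
a_1 = 1: 12/1
a_2 = 7: 95/8
a_3 = 1: 107/9
a_4 = 1: 202/17
a_5 = 2: 511/43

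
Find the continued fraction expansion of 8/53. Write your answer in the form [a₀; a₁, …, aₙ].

Repeatedly divide and take the remainder:
8 = 0·53 + 8, so a_0 = 0
53 = 6·8 + 5, so a_1 = 6
8 = 1·5 + 3, so a_2 = 1
5 = 1·3 + 2, so a_3 = 1
3 = 1·2 + 1, so a_4 = 1
2 = 2·1 + 0, so a_5 = 2

[0; 6, 1, 1, 1, 2]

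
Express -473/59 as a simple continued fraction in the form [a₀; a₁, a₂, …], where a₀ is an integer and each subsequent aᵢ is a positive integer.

[-9; 1, 58]

-473 ÷ 59 → quotient -9, remainder 58
59 ÷ 58 → quotient 1, remainder 1
58 ÷ 1 → quotient 58, remainder 0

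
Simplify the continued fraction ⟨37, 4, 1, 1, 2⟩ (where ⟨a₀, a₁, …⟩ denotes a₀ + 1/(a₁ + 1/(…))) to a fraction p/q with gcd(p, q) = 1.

856/23

Starting at the tail and folding back:
Start with 2.
1 + 1/(2/1) = 1 + 1/2 = 3/2
1 + 1/(3/2) = 1 + 2/3 = 5/3
4 + 1/(5/3) = 4 + 3/5 = 23/5
37 + 1/(23/5) = 37 + 5/23 = 856/23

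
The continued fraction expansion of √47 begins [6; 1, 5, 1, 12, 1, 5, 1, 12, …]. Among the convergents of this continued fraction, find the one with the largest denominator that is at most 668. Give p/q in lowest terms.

a_0 = 6: 6/1  (≤ bound)
a_1 = 1: 7/1  (≤ bound)
a_2 = 5: 41/6  (≤ bound)
a_3 = 1: 48/7  (≤ bound)
a_4 = 12: 617/90  (≤ bound)
a_5 = 1: 665/97  (≤ bound)
a_6 = 5: 3942/575  (≤ bound)
a_7 = 1: 4607/672  (> 668, stop)

3942/575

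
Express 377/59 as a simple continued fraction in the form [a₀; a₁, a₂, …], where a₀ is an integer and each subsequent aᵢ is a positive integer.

377 ÷ 59 → quotient 6, remainder 23
59 ÷ 23 → quotient 2, remainder 13
23 ÷ 13 → quotient 1, remainder 10
13 ÷ 10 → quotient 1, remainder 3
10 ÷ 3 → quotient 3, remainder 1
3 ÷ 1 → quotient 3, remainder 0

[6; 2, 1, 1, 3, 3]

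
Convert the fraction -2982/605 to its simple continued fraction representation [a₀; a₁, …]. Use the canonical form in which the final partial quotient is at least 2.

-2982 = -5·605 + 43, so a_0 = -5
605 = 14·43 + 3, so a_1 = 14
43 = 14·3 + 1, so a_2 = 14
3 = 3·1 + 0, so a_3 = 3

[-5; 14, 14, 3]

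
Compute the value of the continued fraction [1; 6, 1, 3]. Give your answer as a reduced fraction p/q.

31/27

a_0 = 1: 1/1
a_1 = 6: 7/6
a_2 = 1: 8/7
a_3 = 3: 31/27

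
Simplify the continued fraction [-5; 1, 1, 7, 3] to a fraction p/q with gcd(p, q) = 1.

a_0 = -5: -5/1
a_1 = 1: -4/1
a_2 = 1: -9/2
a_3 = 7: -67/15
a_4 = 3: -210/47

-210/47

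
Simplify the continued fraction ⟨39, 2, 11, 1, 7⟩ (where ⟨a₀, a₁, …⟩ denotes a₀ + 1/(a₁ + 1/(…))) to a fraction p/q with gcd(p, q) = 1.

7817/198

Starting at the tail and folding back:
Start with 7.
1 + 1/(7/1) = 1 + 1/7 = 8/7
11 + 1/(8/7) = 11 + 7/8 = 95/8
2 + 1/(95/8) = 2 + 8/95 = 198/95
39 + 1/(198/95) = 39 + 95/198 = 7817/198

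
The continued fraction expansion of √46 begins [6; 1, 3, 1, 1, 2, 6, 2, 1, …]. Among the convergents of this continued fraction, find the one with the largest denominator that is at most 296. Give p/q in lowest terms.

a_0 = 6: 6/1  (≤ bound)
a_1 = 1: 7/1  (≤ bound)
a_2 = 3: 27/4  (≤ bound)
a_3 = 1: 34/5  (≤ bound)
a_4 = 1: 61/9  (≤ bound)
a_5 = 2: 156/23  (≤ bound)
a_6 = 6: 997/147  (≤ bound)
a_7 = 2: 2150/317  (> 296, stop)

997/147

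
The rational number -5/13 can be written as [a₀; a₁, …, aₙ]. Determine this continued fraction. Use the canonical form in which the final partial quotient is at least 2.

[-1; 1, 1, 1, 1, 2]

-5 = -1·13 + 8, so a_0 = -1
13 = 1·8 + 5, so a_1 = 1
8 = 1·5 + 3, so a_2 = 1
5 = 1·3 + 2, so a_3 = 1
3 = 1·2 + 1, so a_4 = 1
2 = 2·1 + 0, so a_5 = 2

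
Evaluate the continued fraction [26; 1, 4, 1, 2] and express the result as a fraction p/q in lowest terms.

Start with 2.
1 + 1/(2/1) = 1 + 1/2 = 3/2
4 + 1/(3/2) = 4 + 2/3 = 14/3
1 + 1/(14/3) = 1 + 3/14 = 17/14
26 + 1/(17/14) = 26 + 14/17 = 456/17

456/17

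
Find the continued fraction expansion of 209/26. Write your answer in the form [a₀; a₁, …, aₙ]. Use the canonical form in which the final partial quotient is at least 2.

Repeatedly divide and take the remainder:
209 ÷ 26 → quotient 8, remainder 1
26 ÷ 1 → quotient 26, remainder 0

[8; 26]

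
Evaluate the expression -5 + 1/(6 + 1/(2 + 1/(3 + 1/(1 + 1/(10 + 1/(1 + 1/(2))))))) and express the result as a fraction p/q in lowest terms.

Start with 2.
1 + 1/(2/1) = 1 + 1/2 = 3/2
10 + 1/(3/2) = 10 + 2/3 = 32/3
1 + 1/(32/3) = 1 + 3/32 = 35/32
3 + 1/(35/32) = 3 + 32/35 = 137/35
2 + 1/(137/35) = 2 + 35/137 = 309/137
6 + 1/(309/137) = 6 + 137/309 = 1991/309
-5 + 1/(1991/309) = -5 + 309/1991 = -9646/1991

-9646/1991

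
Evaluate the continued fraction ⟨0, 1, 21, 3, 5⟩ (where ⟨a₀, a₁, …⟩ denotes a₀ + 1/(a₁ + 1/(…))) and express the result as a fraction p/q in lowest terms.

Start with 5.
3 + 1/(5/1) = 3 + 1/5 = 16/5
21 + 1/(16/5) = 21 + 5/16 = 341/16
1 + 1/(341/16) = 1 + 16/341 = 357/341
0 + 1/(357/341) = 0 + 341/357 = 341/357

341/357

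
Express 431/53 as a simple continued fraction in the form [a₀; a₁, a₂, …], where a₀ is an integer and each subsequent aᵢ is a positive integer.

⌊431/53⌋ = 8, remainder 7
⌊53/7⌋ = 7, remainder 4
⌊7/4⌋ = 1, remainder 3
⌊4/3⌋ = 1, remainder 1
⌊3/1⌋ = 3, remainder 0

[8; 7, 1, 1, 3]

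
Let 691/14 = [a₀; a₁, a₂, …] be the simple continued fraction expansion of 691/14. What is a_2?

⌊691/14⌋ = 49, remainder 5
⌊14/5⌋ = 2, remainder 4
⌊5/4⌋ = 1, remainder 1

1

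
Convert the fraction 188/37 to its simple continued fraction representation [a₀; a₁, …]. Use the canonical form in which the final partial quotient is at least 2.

188 = 5·37 + 3, so a_0 = 5
37 = 12·3 + 1, so a_1 = 12
3 = 3·1 + 0, so a_2 = 3

[5; 12, 3]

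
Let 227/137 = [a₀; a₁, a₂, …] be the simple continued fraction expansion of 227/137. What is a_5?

1

Run the Euclidean algorithm, recording each quotient:
⌊227/137⌋ = 1, remainder 90
⌊137/90⌋ = 1, remainder 47
⌊90/47⌋ = 1, remainder 43
⌊47/43⌋ = 1, remainder 4
⌊43/4⌋ = 10, remainder 3
⌊4/3⌋ = 1, remainder 1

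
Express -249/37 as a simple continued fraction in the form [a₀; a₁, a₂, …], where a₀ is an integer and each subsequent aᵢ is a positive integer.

Repeatedly divide and take the remainder:
-249 = -7·37 + 10, so a_0 = -7
37 = 3·10 + 7, so a_1 = 3
10 = 1·7 + 3, so a_2 = 1
7 = 2·3 + 1, so a_3 = 2
3 = 3·1 + 0, so a_4 = 3

[-7; 3, 1, 2, 3]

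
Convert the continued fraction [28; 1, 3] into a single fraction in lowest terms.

115/4

Use the convergent recurrence hₖ = aₖ·hₖ₋₁ + hₖ₋₂ (and likewise for the denominators kₖ):
a_0 = 28: 28/1
a_1 = 1: 29/1
a_2 = 3: 115/4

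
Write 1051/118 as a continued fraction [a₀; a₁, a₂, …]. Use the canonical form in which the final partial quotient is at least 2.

[8; 1, 9, 1, 2, 1, 2]

Run the Euclidean algorithm, recording each quotient:
1051 ÷ 118 → quotient 8, remainder 107
118 ÷ 107 → quotient 1, remainder 11
107 ÷ 11 → quotient 9, remainder 8
11 ÷ 8 → quotient 1, remainder 3
8 ÷ 3 → quotient 2, remainder 2
3 ÷ 2 → quotient 1, remainder 1
2 ÷ 1 → quotient 2, remainder 0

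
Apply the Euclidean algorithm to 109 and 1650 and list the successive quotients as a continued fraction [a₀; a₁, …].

[0; 15, 7, 3, 1, 3]

109 ÷ 1650 → quotient 0, remainder 109
1650 ÷ 109 → quotient 15, remainder 15
109 ÷ 15 → quotient 7, remainder 4
15 ÷ 4 → quotient 3, remainder 3
4 ÷ 3 → quotient 1, remainder 1
3 ÷ 1 → quotient 3, remainder 0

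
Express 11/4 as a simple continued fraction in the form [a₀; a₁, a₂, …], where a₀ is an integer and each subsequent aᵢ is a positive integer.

[2; 1, 3]

11 ÷ 4 → quotient 2, remainder 3
4 ÷ 3 → quotient 1, remainder 1
3 ÷ 1 → quotient 3, remainder 0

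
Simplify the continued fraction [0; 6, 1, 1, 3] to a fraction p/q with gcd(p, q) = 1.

Work from the innermost term outward:
Start with 3.
1 + 1/(3/1) = 1 + 1/3 = 4/3
1 + 1/(4/3) = 1 + 3/4 = 7/4
6 + 1/(7/4) = 6 + 4/7 = 46/7
0 + 1/(46/7) = 0 + 7/46 = 7/46

7/46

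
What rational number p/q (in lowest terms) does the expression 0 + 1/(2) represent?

1/2

Start with 2.
0 + 1/(2/1) = 0 + 1/2 = 1/2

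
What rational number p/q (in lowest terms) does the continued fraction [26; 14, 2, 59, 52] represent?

Build up convergents one term at a time:
a_0 = 26: 26/1
a_1 = 14: 365/14
a_2 = 2: 756/29
a_3 = 59: 44969/1725
a_4 = 52: 2339144/89729

2339144/89729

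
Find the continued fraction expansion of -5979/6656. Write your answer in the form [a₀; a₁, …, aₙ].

-5979 = -1·6656 + 677, so a_0 = -1
6656 = 9·677 + 563, so a_1 = 9
677 = 1·563 + 114, so a_2 = 1
563 = 4·114 + 107, so a_3 = 4
114 = 1·107 + 7, so a_4 = 1
107 = 15·7 + 2, so a_5 = 15
7 = 3·2 + 1, so a_6 = 3
2 = 2·1 + 0, so a_7 = 2

[-1; 9, 1, 4, 1, 15, 3, 2]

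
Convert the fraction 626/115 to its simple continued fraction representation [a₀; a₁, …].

[5; 2, 3, 1, 12]

Repeatedly divide and take the remainder:
⌊626/115⌋ = 5, remainder 51
⌊115/51⌋ = 2, remainder 13
⌊51/13⌋ = 3, remainder 12
⌊13/12⌋ = 1, remainder 1
⌊12/1⌋ = 12, remainder 0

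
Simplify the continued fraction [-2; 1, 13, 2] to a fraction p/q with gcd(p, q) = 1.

-31/29

a_0 = -2: -2/1
a_1 = 1: -1/1
a_2 = 13: -15/14
a_3 = 2: -31/29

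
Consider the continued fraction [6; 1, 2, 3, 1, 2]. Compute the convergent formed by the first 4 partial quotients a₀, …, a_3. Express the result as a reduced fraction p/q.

67/10

Collapse the nested fraction from the inside out:
Start with 3.
2 + 1/(3/1) = 2 + 1/3 = 7/3
1 + 1/(7/3) = 1 + 3/7 = 10/7
6 + 1/(10/7) = 6 + 7/10 = 67/10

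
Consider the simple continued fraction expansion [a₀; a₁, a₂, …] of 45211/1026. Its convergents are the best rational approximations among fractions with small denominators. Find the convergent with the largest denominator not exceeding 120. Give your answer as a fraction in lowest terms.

2027/46

List convergents until the denominator exceeds the bound:
a_0 = 44: 44/1  (≤ bound)
a_1 = 15: 661/15  (≤ bound)
a_2 = 3: 2027/46  (≤ bound)
a_3 = 5: 10796/245  (> 120, stop)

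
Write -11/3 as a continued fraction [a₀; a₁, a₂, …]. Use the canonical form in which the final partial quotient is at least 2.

[-4; 3]

Apply division with remainder until the remainder is 0:
-11 = -4·3 + 1, so a_0 = -4
3 = 3·1 + 0, so a_1 = 3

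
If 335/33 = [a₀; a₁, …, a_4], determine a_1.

⌊335/33⌋ = 10, remainder 5
⌊33/5⌋ = 6, remainder 3

6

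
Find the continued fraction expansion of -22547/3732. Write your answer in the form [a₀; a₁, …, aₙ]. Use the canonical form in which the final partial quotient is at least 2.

⌊-22547/3732⌋ = -7, remainder 3577
⌊3732/3577⌋ = 1, remainder 155
⌊3577/155⌋ = 23, remainder 12
⌊155/12⌋ = 12, remainder 11
⌊12/11⌋ = 1, remainder 1
⌊11/1⌋ = 11, remainder 0

[-7; 1, 23, 12, 1, 11]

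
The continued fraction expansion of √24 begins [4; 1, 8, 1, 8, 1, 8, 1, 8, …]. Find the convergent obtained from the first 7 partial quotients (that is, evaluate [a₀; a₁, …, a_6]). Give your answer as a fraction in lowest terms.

a_0 = 4: 4/1
a_1 = 1: 5/1
a_2 = 8: 44/9
a_3 = 1: 49/10
a_4 = 8: 436/89
a_5 = 1: 485/99
a_6 = 8: 4316/881

4316/881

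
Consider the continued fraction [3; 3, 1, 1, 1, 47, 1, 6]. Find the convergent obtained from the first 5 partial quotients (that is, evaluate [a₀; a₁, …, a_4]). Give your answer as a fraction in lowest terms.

a_0 = 3: 3/1
a_1 = 3: 10/3
a_2 = 1: 13/4
a_3 = 1: 23/7
a_4 = 1: 36/11

36/11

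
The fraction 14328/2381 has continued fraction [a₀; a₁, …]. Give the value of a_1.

56

14328 ÷ 2381 → quotient 6, remainder 42
2381 ÷ 42 → quotient 56, remainder 29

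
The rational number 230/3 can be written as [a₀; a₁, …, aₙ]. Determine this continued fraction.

230 = 76·3 + 2, so a_0 = 76
3 = 1·2 + 1, so a_1 = 1
2 = 2·1 + 0, so a_2 = 2

[76; 1, 2]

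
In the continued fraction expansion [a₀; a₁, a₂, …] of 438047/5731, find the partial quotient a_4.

14

438047 ÷ 5731 → quotient 76, remainder 2491
5731 ÷ 2491 → quotient 2, remainder 749
2491 ÷ 749 → quotient 3, remainder 244
749 ÷ 244 → quotient 3, remainder 17
244 ÷ 17 → quotient 14, remainder 6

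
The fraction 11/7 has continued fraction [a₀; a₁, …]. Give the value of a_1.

1

⌊11/7⌋ = 1, remainder 4
⌊7/4⌋ = 1, remainder 3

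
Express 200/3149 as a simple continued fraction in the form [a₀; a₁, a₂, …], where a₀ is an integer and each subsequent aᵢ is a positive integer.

[0; 15, 1, 2, 1, 11, 1, 3]

200 = 0·3149 + 200, so a_0 = 0
3149 = 15·200 + 149, so a_1 = 15
200 = 1·149 + 51, so a_2 = 1
149 = 2·51 + 47, so a_3 = 2
51 = 1·47 + 4, so a_4 = 1
47 = 11·4 + 3, so a_5 = 11
4 = 1·3 + 1, so a_6 = 1
3 = 3·1 + 0, so a_7 = 3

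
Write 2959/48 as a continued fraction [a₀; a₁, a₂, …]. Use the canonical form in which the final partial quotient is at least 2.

2959 ÷ 48 → quotient 61, remainder 31
48 ÷ 31 → quotient 1, remainder 17
31 ÷ 17 → quotient 1, remainder 14
17 ÷ 14 → quotient 1, remainder 3
14 ÷ 3 → quotient 4, remainder 2
3 ÷ 2 → quotient 1, remainder 1
2 ÷ 1 → quotient 2, remainder 0

[61; 1, 1, 1, 4, 1, 2]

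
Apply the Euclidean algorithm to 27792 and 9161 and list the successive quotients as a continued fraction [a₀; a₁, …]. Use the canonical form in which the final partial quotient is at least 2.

Apply division with remainder until the remainder is 0:
27792 ÷ 9161 → quotient 3, remainder 309
9161 ÷ 309 → quotient 29, remainder 200
309 ÷ 200 → quotient 1, remainder 109
200 ÷ 109 → quotient 1, remainder 91
109 ÷ 91 → quotient 1, remainder 18
91 ÷ 18 → quotient 5, remainder 1
18 ÷ 1 → quotient 18, remainder 0

[3; 29, 1, 1, 1, 5, 18]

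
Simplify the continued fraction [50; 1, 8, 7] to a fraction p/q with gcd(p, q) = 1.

Start with 7.
8 + 1/(7/1) = 8 + 1/7 = 57/7
1 + 1/(57/7) = 1 + 7/57 = 64/57
50 + 1/(64/57) = 50 + 57/64 = 3257/64

3257/64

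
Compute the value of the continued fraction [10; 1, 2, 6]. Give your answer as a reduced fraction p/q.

203/19

Starting at the tail and folding back:
Start with 6.
2 + 1/(6/1) = 2 + 1/6 = 13/6
1 + 1/(13/6) = 1 + 6/13 = 19/13
10 + 1/(19/13) = 10 + 13/19 = 203/19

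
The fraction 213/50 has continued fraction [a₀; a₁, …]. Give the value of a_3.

5

Run the Euclidean algorithm, recording each quotient:
213 = 4·50 + 13, so a_0 = 4
50 = 3·13 + 11, so a_1 = 3
13 = 1·11 + 2, so a_2 = 1
11 = 5·2 + 1, so a_3 = 5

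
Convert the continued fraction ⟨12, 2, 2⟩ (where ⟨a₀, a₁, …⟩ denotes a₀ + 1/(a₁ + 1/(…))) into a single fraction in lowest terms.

Start with 2.
2 + 1/(2/1) = 2 + 1/2 = 5/2
12 + 1/(5/2) = 12 + 2/5 = 62/5

62/5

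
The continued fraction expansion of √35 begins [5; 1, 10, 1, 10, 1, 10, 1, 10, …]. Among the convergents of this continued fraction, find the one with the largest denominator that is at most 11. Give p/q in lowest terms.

65/11

a_0 = 5: 5/1  (≤ bound)
a_1 = 1: 6/1  (≤ bound)
a_2 = 10: 65/11  (≤ bound)
a_3 = 1: 71/12  (> 11, stop)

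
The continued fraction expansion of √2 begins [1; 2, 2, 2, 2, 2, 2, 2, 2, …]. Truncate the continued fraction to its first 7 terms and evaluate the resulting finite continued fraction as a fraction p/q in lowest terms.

239/169

Collapse the nested fraction from the inside out:
Start with 2.
2 + 1/(2/1) = 2 + 1/2 = 5/2
2 + 1/(5/2) = 2 + 2/5 = 12/5
2 + 1/(12/5) = 2 + 5/12 = 29/12
2 + 1/(29/12) = 2 + 12/29 = 70/29
2 + 1/(70/29) = 2 + 29/70 = 169/70
1 + 1/(169/70) = 1 + 70/169 = 239/169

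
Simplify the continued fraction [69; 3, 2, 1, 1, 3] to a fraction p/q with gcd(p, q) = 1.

a_0 = 69: 69/1
a_1 = 3: 208/3
a_2 = 2: 485/7
a_3 = 1: 693/10
a_4 = 1: 1178/17
a_5 = 3: 4227/61

4227/61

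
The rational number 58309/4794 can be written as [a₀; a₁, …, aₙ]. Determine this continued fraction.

Run the Euclidean algorithm, recording each quotient:
58309 ÷ 4794 → quotient 12, remainder 781
4794 ÷ 781 → quotient 6, remainder 108
781 ÷ 108 → quotient 7, remainder 25
108 ÷ 25 → quotient 4, remainder 8
25 ÷ 8 → quotient 3, remainder 1
8 ÷ 1 → quotient 8, remainder 0

[12; 6, 7, 4, 3, 8]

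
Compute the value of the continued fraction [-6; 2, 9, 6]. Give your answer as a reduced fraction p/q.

Start with 6.
9 + 1/(6/1) = 9 + 1/6 = 55/6
2 + 1/(55/6) = 2 + 6/55 = 116/55
-6 + 1/(116/55) = -6 + 55/116 = -641/116

-641/116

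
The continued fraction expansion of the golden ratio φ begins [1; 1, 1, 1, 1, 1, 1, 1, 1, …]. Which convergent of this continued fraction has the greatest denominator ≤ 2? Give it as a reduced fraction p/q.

3/2

a_0 = 1: 1/1  (≤ bound)
a_1 = 1: 2/1  (≤ bound)
a_2 = 1: 3/2  (≤ bound)
a_3 = 1: 5/3  (> 2, stop)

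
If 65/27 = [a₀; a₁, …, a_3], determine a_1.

⌊65/27⌋ = 2, remainder 11
⌊27/11⌋ = 2, remainder 5

2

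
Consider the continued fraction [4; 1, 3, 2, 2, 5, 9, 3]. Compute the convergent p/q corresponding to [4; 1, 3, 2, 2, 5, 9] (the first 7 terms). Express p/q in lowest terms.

Build up convergents one term at a time:
a_0 = 4: 4/1
a_1 = 1: 5/1
a_2 = 3: 19/4
a_3 = 2: 43/9
a_4 = 2: 105/22
a_5 = 5: 568/119
a_6 = 9: 5217/1093

5217/1093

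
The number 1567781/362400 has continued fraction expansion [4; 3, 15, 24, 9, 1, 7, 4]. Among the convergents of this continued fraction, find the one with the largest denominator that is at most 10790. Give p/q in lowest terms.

43300/10009

a_0 = 4: 4/1  (≤ bound)
a_1 = 3: 13/3  (≤ bound)
a_2 = 15: 199/46  (≤ bound)
a_3 = 24: 4789/1107  (≤ bound)
a_4 = 9: 43300/10009  (≤ bound)
a_5 = 1: 48089/11116  (> 10790, stop)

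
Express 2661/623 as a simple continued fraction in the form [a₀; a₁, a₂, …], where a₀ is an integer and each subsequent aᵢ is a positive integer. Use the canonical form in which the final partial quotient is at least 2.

2661 = 4·623 + 169, so a_0 = 4
623 = 3·169 + 116, so a_1 = 3
169 = 1·116 + 53, so a_2 = 1
116 = 2·53 + 10, so a_3 = 2
53 = 5·10 + 3, so a_4 = 5
10 = 3·3 + 1, so a_5 = 3
3 = 3·1 + 0, so a_6 = 3

[4; 3, 1, 2, 5, 3, 3]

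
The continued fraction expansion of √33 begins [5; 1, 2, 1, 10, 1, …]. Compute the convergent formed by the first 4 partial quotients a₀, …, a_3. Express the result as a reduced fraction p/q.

Starting at the tail and folding back:
Start with 1.
2 + 1/(1/1) = 2 + 1/1 = 3/1
1 + 1/(3/1) = 1 + 1/3 = 4/3
5 + 1/(4/3) = 5 + 3/4 = 23/4

23/4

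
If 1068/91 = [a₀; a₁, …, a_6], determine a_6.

1068 = 11·91 + 67, so a_0 = 11
91 = 1·67 + 24, so a_1 = 1
67 = 2·24 + 19, so a_2 = 2
24 = 1·19 + 5, so a_3 = 1
19 = 3·5 + 4, so a_4 = 3
5 = 1·4 + 1, so a_5 = 1
4 = 4·1 + 0, so a_6 = 4

4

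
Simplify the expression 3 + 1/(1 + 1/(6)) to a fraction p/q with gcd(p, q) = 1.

Start with 6.
1 + 1/(6/1) = 1 + 1/6 = 7/6
3 + 1/(7/6) = 3 + 6/7 = 27/7

27/7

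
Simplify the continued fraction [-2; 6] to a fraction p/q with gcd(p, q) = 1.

-11/6

Use the convergent recurrence hₖ = aₖ·hₖ₋₁ + hₖ₋₂ (and likewise for the denominators kₖ):
a_0 = -2: -2/1
a_1 = 6: -11/6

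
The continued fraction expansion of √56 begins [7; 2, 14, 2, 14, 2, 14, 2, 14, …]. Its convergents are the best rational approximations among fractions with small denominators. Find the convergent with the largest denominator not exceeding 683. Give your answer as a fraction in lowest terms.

List convergents until the denominator exceeds the bound:
a_0 = 7: 7/1  (≤ bound)
a_1 = 2: 15/2  (≤ bound)
a_2 = 14: 217/29  (≤ bound)
a_3 = 2: 449/60  (≤ bound)
a_4 = 14: 6503/869  (> 683, stop)

449/60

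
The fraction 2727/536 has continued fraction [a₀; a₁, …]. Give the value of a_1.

11

2727 ÷ 536 → quotient 5, remainder 47
536 ÷ 47 → quotient 11, remainder 19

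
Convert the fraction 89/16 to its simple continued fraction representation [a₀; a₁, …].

[5; 1, 1, 3, 2]

Apply division with remainder until the remainder is 0:
89 ÷ 16 → quotient 5, remainder 9
16 ÷ 9 → quotient 1, remainder 7
9 ÷ 7 → quotient 1, remainder 2
7 ÷ 2 → quotient 3, remainder 1
2 ÷ 1 → quotient 2, remainder 0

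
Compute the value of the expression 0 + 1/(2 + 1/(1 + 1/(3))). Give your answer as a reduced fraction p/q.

Use the convergent recurrence hₖ = aₖ·hₖ₋₁ + hₖ₋₂ (and likewise for the denominators kₖ):
a_0 = 0: 0/1
a_1 = 2: 1/2
a_2 = 1: 1/3
a_3 = 3: 4/11

4/11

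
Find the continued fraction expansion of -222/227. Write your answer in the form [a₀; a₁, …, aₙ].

[-1; 45, 2, 2]

⌊-222/227⌋ = -1, remainder 5
⌊227/5⌋ = 45, remainder 2
⌊5/2⌋ = 2, remainder 1
⌊2/1⌋ = 2, remainder 0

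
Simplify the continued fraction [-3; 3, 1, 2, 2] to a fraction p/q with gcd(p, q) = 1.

a_0 = -3: -3/1
a_1 = 3: -8/3
a_2 = 1: -11/4
a_3 = 2: -30/11
a_4 = 2: -71/26

-71/26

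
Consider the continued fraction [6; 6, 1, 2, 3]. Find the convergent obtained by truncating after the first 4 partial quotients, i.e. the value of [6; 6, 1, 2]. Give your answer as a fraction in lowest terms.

123/20

Start with 2.
1 + 1/(2/1) = 1 + 1/2 = 3/2
6 + 1/(3/2) = 6 + 2/3 = 20/3
6 + 1/(20/3) = 6 + 3/20 = 123/20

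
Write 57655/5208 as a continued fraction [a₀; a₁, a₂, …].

[11; 14, 5, 4, 8, 2]

Repeatedly divide and take the remainder:
⌊57655/5208⌋ = 11, remainder 367
⌊5208/367⌋ = 14, remainder 70
⌊367/70⌋ = 5, remainder 17
⌊70/17⌋ = 4, remainder 2
⌊17/2⌋ = 8, remainder 1
⌊2/1⌋ = 2, remainder 0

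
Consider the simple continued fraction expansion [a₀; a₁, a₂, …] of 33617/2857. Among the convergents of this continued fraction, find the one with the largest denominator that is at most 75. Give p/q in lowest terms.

List convergents until the denominator exceeds the bound:
a_0 = 11: 11/1  (≤ bound)
a_1 = 1: 12/1  (≤ bound)
a_2 = 3: 47/4  (≤ bound)
a_3 = 3: 153/13  (≤ bound)
a_4 = 1: 200/17  (≤ bound)
a_5 = 1: 353/30  (≤ bound)
a_6 = 8: 3024/257  (> 75, stop)

353/30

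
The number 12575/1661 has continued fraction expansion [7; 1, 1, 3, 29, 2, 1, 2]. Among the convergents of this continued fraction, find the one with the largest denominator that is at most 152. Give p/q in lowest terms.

53/7

a_0 = 7: 7/1  (≤ bound)
a_1 = 1: 8/1  (≤ bound)
a_2 = 1: 15/2  (≤ bound)
a_3 = 3: 53/7  (≤ bound)
a_4 = 29: 1552/205  (> 152, stop)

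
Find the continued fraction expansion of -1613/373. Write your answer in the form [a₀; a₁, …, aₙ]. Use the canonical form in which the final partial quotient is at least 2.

-1613 = -5·373 + 252, so a_0 = -5
373 = 1·252 + 121, so a_1 = 1
252 = 2·121 + 10, so a_2 = 2
121 = 12·10 + 1, so a_3 = 12
10 = 10·1 + 0, so a_4 = 10

[-5; 1, 2, 12, 10]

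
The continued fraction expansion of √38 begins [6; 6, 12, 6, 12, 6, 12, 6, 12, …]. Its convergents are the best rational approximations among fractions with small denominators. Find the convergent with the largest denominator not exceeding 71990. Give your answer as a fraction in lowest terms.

202501/32850

a_0 = 6: 6/1  (≤ bound)
a_1 = 6: 37/6  (≤ bound)
a_2 = 12: 450/73  (≤ bound)
a_3 = 6: 2737/444  (≤ bound)
a_4 = 12: 33294/5401  (≤ bound)
a_5 = 6: 202501/32850  (≤ bound)
a_6 = 12: 2463306/399601  (> 71990, stop)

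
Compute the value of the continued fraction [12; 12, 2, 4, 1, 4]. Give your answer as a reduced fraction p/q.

7973/660

Collapse the nested fraction from the inside out:
Start with 4.
1 + 1/(4/1) = 1 + 1/4 = 5/4
4 + 1/(5/4) = 4 + 4/5 = 24/5
2 + 1/(24/5) = 2 + 5/24 = 53/24
12 + 1/(53/24) = 12 + 24/53 = 660/53
12 + 1/(660/53) = 12 + 53/660 = 7973/660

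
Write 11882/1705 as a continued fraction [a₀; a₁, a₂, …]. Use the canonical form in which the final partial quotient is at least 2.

[6; 1, 31, 5, 1, 8]

11882 = 6·1705 + 1652, so a_0 = 6
1705 = 1·1652 + 53, so a_1 = 1
1652 = 31·53 + 9, so a_2 = 31
53 = 5·9 + 8, so a_3 = 5
9 = 1·8 + 1, so a_4 = 1
8 = 8·1 + 0, so a_5 = 8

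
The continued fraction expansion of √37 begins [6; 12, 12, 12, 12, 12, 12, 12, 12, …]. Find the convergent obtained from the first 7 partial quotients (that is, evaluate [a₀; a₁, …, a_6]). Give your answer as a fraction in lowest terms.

18798954/3090529

a_0 = 6: 6/1
a_1 = 12: 73/12
a_2 = 12: 882/145
a_3 = 12: 10657/1752
a_4 = 12: 128766/21169
a_5 = 12: 1555849/255780
a_6 = 12: 18798954/3090529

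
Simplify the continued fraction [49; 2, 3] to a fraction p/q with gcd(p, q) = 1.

346/7

Start with 3.
2 + 1/(3/1) = 2 + 1/3 = 7/3
49 + 1/(7/3) = 49 + 3/7 = 346/7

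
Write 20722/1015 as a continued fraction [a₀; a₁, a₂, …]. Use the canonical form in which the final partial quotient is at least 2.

[20; 2, 2, 2, 7, 3, 1, 2]

20722 = 20·1015 + 422, so a_0 = 20
1015 = 2·422 + 171, so a_1 = 2
422 = 2·171 + 80, so a_2 = 2
171 = 2·80 + 11, so a_3 = 2
80 = 7·11 + 3, so a_4 = 7
11 = 3·3 + 2, so a_5 = 3
3 = 1·2 + 1, so a_6 = 1
2 = 2·1 + 0, so a_7 = 2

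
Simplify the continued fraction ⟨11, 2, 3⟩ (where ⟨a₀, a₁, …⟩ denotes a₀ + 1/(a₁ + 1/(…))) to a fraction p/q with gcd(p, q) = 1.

80/7

Starting at the tail and folding back:
Start with 3.
2 + 1/(3/1) = 2 + 1/3 = 7/3
11 + 1/(7/3) = 11 + 3/7 = 80/7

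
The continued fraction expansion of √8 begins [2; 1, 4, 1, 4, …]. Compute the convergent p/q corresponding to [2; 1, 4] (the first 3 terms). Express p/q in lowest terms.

Starting at the tail and folding back:
Start with 4.
1 + 1/(4/1) = 1 + 1/4 = 5/4
2 + 1/(5/4) = 2 + 4/5 = 14/5

14/5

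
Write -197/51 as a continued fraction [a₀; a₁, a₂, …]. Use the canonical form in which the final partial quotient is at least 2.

[-4; 7, 3, 2]

Apply division with remainder until the remainder is 0:
-197 = -4·51 + 7, so a_0 = -4
51 = 7·7 + 2, so a_1 = 7
7 = 3·2 + 1, so a_2 = 3
2 = 2·1 + 0, so a_3 = 2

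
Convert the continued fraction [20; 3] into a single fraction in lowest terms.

61/3

Build up convergents one term at a time:
a_0 = 20: 20/1
a_1 = 3: 61/3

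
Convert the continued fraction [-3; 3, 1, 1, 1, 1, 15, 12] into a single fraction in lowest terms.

a_0 = -3: -3/1
a_1 = 3: -8/3
a_2 = 1: -11/4
a_3 = 1: -19/7
a_4 = 1: -30/11
a_5 = 1: -49/18
a_6 = 15: -765/281
a_7 = 12: -9229/3390

-9229/3390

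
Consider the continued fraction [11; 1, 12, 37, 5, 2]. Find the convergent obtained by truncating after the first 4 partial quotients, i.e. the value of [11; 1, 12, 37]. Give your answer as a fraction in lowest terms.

5747/482

Start with 37.
12 + 1/(37/1) = 12 + 1/37 = 445/37
1 + 1/(445/37) = 1 + 37/445 = 482/445
11 + 1/(482/445) = 11 + 445/482 = 5747/482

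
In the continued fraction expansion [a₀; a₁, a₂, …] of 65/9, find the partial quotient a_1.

4

65 ÷ 9 → quotient 7, remainder 2
9 ÷ 2 → quotient 4, remainder 1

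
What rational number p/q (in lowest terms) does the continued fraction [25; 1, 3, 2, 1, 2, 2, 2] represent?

5180/201

Start with 2.
2 + 1/(2/1) = 2 + 1/2 = 5/2
2 + 1/(5/2) = 2 + 2/5 = 12/5
1 + 1/(12/5) = 1 + 5/12 = 17/12
2 + 1/(17/12) = 2 + 12/17 = 46/17
3 + 1/(46/17) = 3 + 17/46 = 155/46
1 + 1/(155/46) = 1 + 46/155 = 201/155
25 + 1/(201/155) = 25 + 155/201 = 5180/201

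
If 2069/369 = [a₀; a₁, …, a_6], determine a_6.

13

Apply division with remainder until the remainder is 0:
2069 ÷ 369 → quotient 5, remainder 224
369 ÷ 224 → quotient 1, remainder 145
224 ÷ 145 → quotient 1, remainder 79
145 ÷ 79 → quotient 1, remainder 66
79 ÷ 66 → quotient 1, remainder 13
66 ÷ 13 → quotient 5, remainder 1
13 ÷ 1 → quotient 13, remainder 0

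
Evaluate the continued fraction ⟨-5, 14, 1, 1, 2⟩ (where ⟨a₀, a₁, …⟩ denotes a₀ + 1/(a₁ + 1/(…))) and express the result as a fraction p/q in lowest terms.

-360/73

a_0 = -5: -5/1
a_1 = 14: -69/14
a_2 = 1: -74/15
a_3 = 1: -143/29
a_4 = 2: -360/73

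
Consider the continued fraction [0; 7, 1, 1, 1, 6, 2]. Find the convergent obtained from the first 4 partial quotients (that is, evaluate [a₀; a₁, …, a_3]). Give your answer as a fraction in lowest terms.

a_0 = 0: 0/1
a_1 = 7: 1/7
a_2 = 1: 1/8
a_3 = 1: 2/15

2/15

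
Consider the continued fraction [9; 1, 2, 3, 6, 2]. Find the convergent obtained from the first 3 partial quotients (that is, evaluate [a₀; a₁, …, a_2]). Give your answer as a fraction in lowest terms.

29/3

Start with 2.
1 + 1/(2/1) = 1 + 1/2 = 3/2
9 + 1/(3/2) = 9 + 2/3 = 29/3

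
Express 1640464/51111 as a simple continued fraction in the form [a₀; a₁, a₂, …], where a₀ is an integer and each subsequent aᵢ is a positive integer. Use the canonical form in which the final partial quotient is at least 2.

[32; 10, 2, 2, 7, 10, 13]

Repeatedly divide and take the remainder:
⌊1640464/51111⌋ = 32, remainder 4912
⌊51111/4912⌋ = 10, remainder 1991
⌊4912/1991⌋ = 2, remainder 930
⌊1991/930⌋ = 2, remainder 131
⌊930/131⌋ = 7, remainder 13
⌊131/13⌋ = 10, remainder 1
⌊13/1⌋ = 13, remainder 0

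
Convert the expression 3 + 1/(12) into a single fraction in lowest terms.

37/12

Start with 12.
3 + 1/(12/1) = 3 + 1/12 = 37/12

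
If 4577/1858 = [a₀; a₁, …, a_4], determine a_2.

Repeatedly divide and take the remainder:
4577 = 2·1858 + 861, so a_0 = 2
1858 = 2·861 + 136, so a_1 = 2
861 = 6·136 + 45, so a_2 = 6

6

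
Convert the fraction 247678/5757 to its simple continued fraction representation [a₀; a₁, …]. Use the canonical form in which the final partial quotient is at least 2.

[43; 45, 3, 42]

247678 ÷ 5757 → quotient 43, remainder 127
5757 ÷ 127 → quotient 45, remainder 42
127 ÷ 42 → quotient 3, remainder 1
42 ÷ 1 → quotient 42, remainder 0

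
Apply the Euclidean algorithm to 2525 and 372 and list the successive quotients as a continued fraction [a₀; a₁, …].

2525 = 6·372 + 293, so a_0 = 6
372 = 1·293 + 79, so a_1 = 1
293 = 3·79 + 56, so a_2 = 3
79 = 1·56 + 23, so a_3 = 1
56 = 2·23 + 10, so a_4 = 2
23 = 2·10 + 3, so a_5 = 2
10 = 3·3 + 1, so a_6 = 3
3 = 3·1 + 0, so a_7 = 3

[6; 1, 3, 1, 2, 2, 3, 3]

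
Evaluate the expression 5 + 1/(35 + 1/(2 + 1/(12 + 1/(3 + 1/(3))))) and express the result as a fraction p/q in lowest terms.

45671/9083

a_0 = 5: 5/1
a_1 = 35: 176/35
a_2 = 2: 357/71
a_3 = 12: 4460/887
a_4 = 3: 13737/2732
a_5 = 3: 45671/9083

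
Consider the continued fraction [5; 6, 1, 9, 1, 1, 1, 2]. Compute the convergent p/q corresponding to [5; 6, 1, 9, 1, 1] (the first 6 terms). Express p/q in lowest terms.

746/145

a_0 = 5: 5/1
a_1 = 6: 31/6
a_2 = 1: 36/7
a_3 = 9: 355/69
a_4 = 1: 391/76
a_5 = 1: 746/145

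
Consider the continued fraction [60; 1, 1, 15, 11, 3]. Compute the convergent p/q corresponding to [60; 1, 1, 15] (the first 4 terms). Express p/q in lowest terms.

Build up convergents one term at a time:
a_0 = 60: 60/1
a_1 = 1: 61/1
a_2 = 1: 121/2
a_3 = 15: 1876/31

1876/31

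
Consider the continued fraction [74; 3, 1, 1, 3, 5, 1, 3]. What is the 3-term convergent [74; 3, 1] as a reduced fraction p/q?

297/4

Start with 1.
3 + 1/(1/1) = 3 + 1/1 = 4/1
74 + 1/(4/1) = 74 + 1/4 = 297/4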